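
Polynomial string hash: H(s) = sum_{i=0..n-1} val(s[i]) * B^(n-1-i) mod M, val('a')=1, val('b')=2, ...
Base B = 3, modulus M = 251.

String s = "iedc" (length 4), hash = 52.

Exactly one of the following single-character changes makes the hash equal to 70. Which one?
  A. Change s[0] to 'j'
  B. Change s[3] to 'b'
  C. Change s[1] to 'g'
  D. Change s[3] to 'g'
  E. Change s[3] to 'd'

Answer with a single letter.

Option A: s[0]='i'->'j', delta=(10-9)*3^3 mod 251 = 27, hash=52+27 mod 251 = 79
Option B: s[3]='c'->'b', delta=(2-3)*3^0 mod 251 = 250, hash=52+250 mod 251 = 51
Option C: s[1]='e'->'g', delta=(7-5)*3^2 mod 251 = 18, hash=52+18 mod 251 = 70 <-- target
Option D: s[3]='c'->'g', delta=(7-3)*3^0 mod 251 = 4, hash=52+4 mod 251 = 56
Option E: s[3]='c'->'d', delta=(4-3)*3^0 mod 251 = 1, hash=52+1 mod 251 = 53

Answer: C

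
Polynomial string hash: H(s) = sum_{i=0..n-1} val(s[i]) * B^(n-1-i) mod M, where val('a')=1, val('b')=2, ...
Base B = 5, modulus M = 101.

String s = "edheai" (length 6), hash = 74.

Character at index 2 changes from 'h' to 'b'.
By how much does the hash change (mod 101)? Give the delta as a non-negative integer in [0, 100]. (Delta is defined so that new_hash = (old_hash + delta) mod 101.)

Answer: 58

Derivation:
Delta formula: (val(new) - val(old)) * B^(n-1-k) mod M
  val('b') - val('h') = 2 - 8 = -6
  B^(n-1-k) = 5^3 mod 101 = 24
  Delta = -6 * 24 mod 101 = 58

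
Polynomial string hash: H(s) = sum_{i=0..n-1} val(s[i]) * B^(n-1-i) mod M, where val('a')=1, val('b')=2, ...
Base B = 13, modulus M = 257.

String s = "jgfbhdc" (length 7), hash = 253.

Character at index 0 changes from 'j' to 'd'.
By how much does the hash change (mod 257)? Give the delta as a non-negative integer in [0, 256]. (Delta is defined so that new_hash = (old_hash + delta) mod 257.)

Answer: 219

Derivation:
Delta formula: (val(new) - val(old)) * B^(n-1-k) mod M
  val('d') - val('j') = 4 - 10 = -6
  B^(n-1-k) = 13^6 mod 257 = 92
  Delta = -6 * 92 mod 257 = 219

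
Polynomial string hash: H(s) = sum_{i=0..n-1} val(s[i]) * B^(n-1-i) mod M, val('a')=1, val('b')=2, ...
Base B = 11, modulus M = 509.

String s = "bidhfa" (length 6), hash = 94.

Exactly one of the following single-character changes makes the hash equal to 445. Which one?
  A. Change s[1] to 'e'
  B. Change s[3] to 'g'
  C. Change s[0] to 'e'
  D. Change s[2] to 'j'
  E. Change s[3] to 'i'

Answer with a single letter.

Option A: s[1]='i'->'e', delta=(5-9)*11^4 mod 509 = 480, hash=94+480 mod 509 = 65
Option B: s[3]='h'->'g', delta=(7-8)*11^2 mod 509 = 388, hash=94+388 mod 509 = 482
Option C: s[0]='b'->'e', delta=(5-2)*11^5 mod 509 = 112, hash=94+112 mod 509 = 206
Option D: s[2]='d'->'j', delta=(10-4)*11^3 mod 509 = 351, hash=94+351 mod 509 = 445 <-- target
Option E: s[3]='h'->'i', delta=(9-8)*11^2 mod 509 = 121, hash=94+121 mod 509 = 215

Answer: D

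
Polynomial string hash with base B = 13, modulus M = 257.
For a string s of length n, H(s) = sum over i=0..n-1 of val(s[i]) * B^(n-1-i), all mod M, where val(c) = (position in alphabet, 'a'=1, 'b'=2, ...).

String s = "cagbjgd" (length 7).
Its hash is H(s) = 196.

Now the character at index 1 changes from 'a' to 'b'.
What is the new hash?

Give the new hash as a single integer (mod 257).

val('a') = 1, val('b') = 2
Position k = 1, exponent = n-1-k = 5
B^5 mod M = 13^5 mod 257 = 185
Delta = (2 - 1) * 185 mod 257 = 185
New hash = (196 + 185) mod 257 = 124

Answer: 124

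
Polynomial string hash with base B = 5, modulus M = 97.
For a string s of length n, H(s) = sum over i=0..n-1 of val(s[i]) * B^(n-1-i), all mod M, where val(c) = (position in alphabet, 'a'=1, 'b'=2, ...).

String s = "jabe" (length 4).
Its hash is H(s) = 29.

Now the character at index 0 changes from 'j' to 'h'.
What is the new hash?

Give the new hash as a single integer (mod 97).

Answer: 70

Derivation:
val('j') = 10, val('h') = 8
Position k = 0, exponent = n-1-k = 3
B^3 mod M = 5^3 mod 97 = 28
Delta = (8 - 10) * 28 mod 97 = 41
New hash = (29 + 41) mod 97 = 70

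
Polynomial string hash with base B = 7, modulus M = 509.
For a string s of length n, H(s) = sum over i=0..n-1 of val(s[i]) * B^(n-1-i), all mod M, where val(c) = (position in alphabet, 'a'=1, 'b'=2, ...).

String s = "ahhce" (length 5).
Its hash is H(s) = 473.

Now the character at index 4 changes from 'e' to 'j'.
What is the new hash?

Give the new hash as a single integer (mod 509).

Answer: 478

Derivation:
val('e') = 5, val('j') = 10
Position k = 4, exponent = n-1-k = 0
B^0 mod M = 7^0 mod 509 = 1
Delta = (10 - 5) * 1 mod 509 = 5
New hash = (473 + 5) mod 509 = 478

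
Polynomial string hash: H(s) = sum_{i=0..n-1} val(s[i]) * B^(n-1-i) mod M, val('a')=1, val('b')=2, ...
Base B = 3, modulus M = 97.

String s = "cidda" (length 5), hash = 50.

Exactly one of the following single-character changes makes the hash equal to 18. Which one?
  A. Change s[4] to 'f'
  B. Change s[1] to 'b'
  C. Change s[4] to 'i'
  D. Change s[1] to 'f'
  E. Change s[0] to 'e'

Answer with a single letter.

Answer: E

Derivation:
Option A: s[4]='a'->'f', delta=(6-1)*3^0 mod 97 = 5, hash=50+5 mod 97 = 55
Option B: s[1]='i'->'b', delta=(2-9)*3^3 mod 97 = 5, hash=50+5 mod 97 = 55
Option C: s[4]='a'->'i', delta=(9-1)*3^0 mod 97 = 8, hash=50+8 mod 97 = 58
Option D: s[1]='i'->'f', delta=(6-9)*3^3 mod 97 = 16, hash=50+16 mod 97 = 66
Option E: s[0]='c'->'e', delta=(5-3)*3^4 mod 97 = 65, hash=50+65 mod 97 = 18 <-- target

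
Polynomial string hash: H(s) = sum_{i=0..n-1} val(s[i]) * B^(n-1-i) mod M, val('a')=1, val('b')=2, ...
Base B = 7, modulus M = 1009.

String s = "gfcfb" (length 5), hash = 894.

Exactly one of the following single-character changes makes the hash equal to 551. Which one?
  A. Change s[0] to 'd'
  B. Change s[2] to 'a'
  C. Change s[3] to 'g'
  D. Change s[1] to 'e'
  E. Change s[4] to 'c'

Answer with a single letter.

Answer: D

Derivation:
Option A: s[0]='g'->'d', delta=(4-7)*7^4 mod 1009 = 869, hash=894+869 mod 1009 = 754
Option B: s[2]='c'->'a', delta=(1-3)*7^2 mod 1009 = 911, hash=894+911 mod 1009 = 796
Option C: s[3]='f'->'g', delta=(7-6)*7^1 mod 1009 = 7, hash=894+7 mod 1009 = 901
Option D: s[1]='f'->'e', delta=(5-6)*7^3 mod 1009 = 666, hash=894+666 mod 1009 = 551 <-- target
Option E: s[4]='b'->'c', delta=(3-2)*7^0 mod 1009 = 1, hash=894+1 mod 1009 = 895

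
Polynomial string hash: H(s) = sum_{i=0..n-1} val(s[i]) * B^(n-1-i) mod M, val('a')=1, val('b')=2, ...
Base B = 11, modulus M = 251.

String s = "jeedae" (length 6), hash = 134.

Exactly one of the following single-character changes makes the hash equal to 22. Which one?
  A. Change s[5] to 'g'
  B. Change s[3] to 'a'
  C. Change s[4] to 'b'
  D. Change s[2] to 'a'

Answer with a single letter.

Option A: s[5]='e'->'g', delta=(7-5)*11^0 mod 251 = 2, hash=134+2 mod 251 = 136
Option B: s[3]='d'->'a', delta=(1-4)*11^2 mod 251 = 139, hash=134+139 mod 251 = 22 <-- target
Option C: s[4]='a'->'b', delta=(2-1)*11^1 mod 251 = 11, hash=134+11 mod 251 = 145
Option D: s[2]='e'->'a', delta=(1-5)*11^3 mod 251 = 198, hash=134+198 mod 251 = 81

Answer: B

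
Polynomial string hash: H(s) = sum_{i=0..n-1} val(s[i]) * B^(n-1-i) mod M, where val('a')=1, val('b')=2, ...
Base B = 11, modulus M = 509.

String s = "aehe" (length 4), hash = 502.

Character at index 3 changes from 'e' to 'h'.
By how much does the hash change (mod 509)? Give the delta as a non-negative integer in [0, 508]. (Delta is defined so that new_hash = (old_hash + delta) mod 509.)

Delta formula: (val(new) - val(old)) * B^(n-1-k) mod M
  val('h') - val('e') = 8 - 5 = 3
  B^(n-1-k) = 11^0 mod 509 = 1
  Delta = 3 * 1 mod 509 = 3

Answer: 3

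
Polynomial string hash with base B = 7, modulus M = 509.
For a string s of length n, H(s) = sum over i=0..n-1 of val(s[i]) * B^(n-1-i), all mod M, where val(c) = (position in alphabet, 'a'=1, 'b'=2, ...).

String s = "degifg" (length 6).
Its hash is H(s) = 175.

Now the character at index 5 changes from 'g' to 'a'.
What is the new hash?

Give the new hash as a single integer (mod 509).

Answer: 169

Derivation:
val('g') = 7, val('a') = 1
Position k = 5, exponent = n-1-k = 0
B^0 mod M = 7^0 mod 509 = 1
Delta = (1 - 7) * 1 mod 509 = 503
New hash = (175 + 503) mod 509 = 169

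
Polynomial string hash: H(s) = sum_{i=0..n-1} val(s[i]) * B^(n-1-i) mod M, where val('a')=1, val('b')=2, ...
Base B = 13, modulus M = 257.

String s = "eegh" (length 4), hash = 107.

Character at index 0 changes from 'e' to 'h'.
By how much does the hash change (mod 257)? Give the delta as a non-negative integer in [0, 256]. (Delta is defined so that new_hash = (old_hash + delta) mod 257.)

Delta formula: (val(new) - val(old)) * B^(n-1-k) mod M
  val('h') - val('e') = 8 - 5 = 3
  B^(n-1-k) = 13^3 mod 257 = 141
  Delta = 3 * 141 mod 257 = 166

Answer: 166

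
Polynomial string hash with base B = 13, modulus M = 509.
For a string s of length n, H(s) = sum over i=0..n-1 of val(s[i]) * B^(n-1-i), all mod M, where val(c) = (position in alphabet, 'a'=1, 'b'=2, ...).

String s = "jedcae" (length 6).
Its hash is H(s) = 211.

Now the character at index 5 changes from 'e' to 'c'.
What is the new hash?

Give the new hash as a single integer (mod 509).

Answer: 209

Derivation:
val('e') = 5, val('c') = 3
Position k = 5, exponent = n-1-k = 0
B^0 mod M = 13^0 mod 509 = 1
Delta = (3 - 5) * 1 mod 509 = 507
New hash = (211 + 507) mod 509 = 209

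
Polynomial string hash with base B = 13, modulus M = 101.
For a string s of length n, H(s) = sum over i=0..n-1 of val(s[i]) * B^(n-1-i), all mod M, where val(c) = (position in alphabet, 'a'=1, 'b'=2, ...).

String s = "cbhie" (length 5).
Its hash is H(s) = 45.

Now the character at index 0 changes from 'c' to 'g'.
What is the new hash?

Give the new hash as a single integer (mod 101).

val('c') = 3, val('g') = 7
Position k = 0, exponent = n-1-k = 4
B^4 mod M = 13^4 mod 101 = 79
Delta = (7 - 3) * 79 mod 101 = 13
New hash = (45 + 13) mod 101 = 58

Answer: 58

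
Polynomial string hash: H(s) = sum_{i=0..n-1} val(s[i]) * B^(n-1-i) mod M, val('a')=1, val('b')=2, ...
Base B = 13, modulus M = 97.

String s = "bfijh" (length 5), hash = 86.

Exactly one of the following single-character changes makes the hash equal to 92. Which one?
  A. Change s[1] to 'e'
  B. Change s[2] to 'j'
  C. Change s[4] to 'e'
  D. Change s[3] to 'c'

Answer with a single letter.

Option A: s[1]='f'->'e', delta=(5-6)*13^3 mod 97 = 34, hash=86+34 mod 97 = 23
Option B: s[2]='i'->'j', delta=(10-9)*13^2 mod 97 = 72, hash=86+72 mod 97 = 61
Option C: s[4]='h'->'e', delta=(5-8)*13^0 mod 97 = 94, hash=86+94 mod 97 = 83
Option D: s[3]='j'->'c', delta=(3-10)*13^1 mod 97 = 6, hash=86+6 mod 97 = 92 <-- target

Answer: D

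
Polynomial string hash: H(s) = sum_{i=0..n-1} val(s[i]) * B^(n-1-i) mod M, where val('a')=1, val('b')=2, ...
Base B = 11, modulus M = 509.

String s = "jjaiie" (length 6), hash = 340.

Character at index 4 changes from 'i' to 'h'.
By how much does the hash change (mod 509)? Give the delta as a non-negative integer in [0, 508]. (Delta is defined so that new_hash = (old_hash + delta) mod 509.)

Answer: 498

Derivation:
Delta formula: (val(new) - val(old)) * B^(n-1-k) mod M
  val('h') - val('i') = 8 - 9 = -1
  B^(n-1-k) = 11^1 mod 509 = 11
  Delta = -1 * 11 mod 509 = 498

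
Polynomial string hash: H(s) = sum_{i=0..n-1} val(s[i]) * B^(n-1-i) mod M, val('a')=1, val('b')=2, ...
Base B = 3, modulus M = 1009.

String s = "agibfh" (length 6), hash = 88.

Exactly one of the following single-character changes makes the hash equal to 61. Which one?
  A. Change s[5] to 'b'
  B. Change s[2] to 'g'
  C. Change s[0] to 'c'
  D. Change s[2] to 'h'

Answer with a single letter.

Answer: D

Derivation:
Option A: s[5]='h'->'b', delta=(2-8)*3^0 mod 1009 = 1003, hash=88+1003 mod 1009 = 82
Option B: s[2]='i'->'g', delta=(7-9)*3^3 mod 1009 = 955, hash=88+955 mod 1009 = 34
Option C: s[0]='a'->'c', delta=(3-1)*3^5 mod 1009 = 486, hash=88+486 mod 1009 = 574
Option D: s[2]='i'->'h', delta=(8-9)*3^3 mod 1009 = 982, hash=88+982 mod 1009 = 61 <-- target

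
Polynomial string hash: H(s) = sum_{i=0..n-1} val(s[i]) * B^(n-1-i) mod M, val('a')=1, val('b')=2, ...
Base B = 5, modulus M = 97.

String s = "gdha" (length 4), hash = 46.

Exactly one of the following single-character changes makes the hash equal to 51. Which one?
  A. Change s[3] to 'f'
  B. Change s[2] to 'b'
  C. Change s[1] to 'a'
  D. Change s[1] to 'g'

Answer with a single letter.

Option A: s[3]='a'->'f', delta=(6-1)*5^0 mod 97 = 5, hash=46+5 mod 97 = 51 <-- target
Option B: s[2]='h'->'b', delta=(2-8)*5^1 mod 97 = 67, hash=46+67 mod 97 = 16
Option C: s[1]='d'->'a', delta=(1-4)*5^2 mod 97 = 22, hash=46+22 mod 97 = 68
Option D: s[1]='d'->'g', delta=(7-4)*5^2 mod 97 = 75, hash=46+75 mod 97 = 24

Answer: A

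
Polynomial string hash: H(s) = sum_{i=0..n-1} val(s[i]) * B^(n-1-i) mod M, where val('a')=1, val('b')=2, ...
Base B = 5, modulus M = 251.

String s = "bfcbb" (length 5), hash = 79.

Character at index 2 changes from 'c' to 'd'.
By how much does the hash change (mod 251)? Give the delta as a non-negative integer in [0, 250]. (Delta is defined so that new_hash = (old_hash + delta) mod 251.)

Answer: 25

Derivation:
Delta formula: (val(new) - val(old)) * B^(n-1-k) mod M
  val('d') - val('c') = 4 - 3 = 1
  B^(n-1-k) = 5^2 mod 251 = 25
  Delta = 1 * 25 mod 251 = 25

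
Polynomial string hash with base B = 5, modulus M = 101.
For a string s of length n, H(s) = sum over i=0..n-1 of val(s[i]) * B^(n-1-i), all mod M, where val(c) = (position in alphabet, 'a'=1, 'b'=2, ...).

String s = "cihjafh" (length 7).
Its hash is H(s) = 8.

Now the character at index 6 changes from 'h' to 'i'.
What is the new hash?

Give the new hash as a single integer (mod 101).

val('h') = 8, val('i') = 9
Position k = 6, exponent = n-1-k = 0
B^0 mod M = 5^0 mod 101 = 1
Delta = (9 - 8) * 1 mod 101 = 1
New hash = (8 + 1) mod 101 = 9

Answer: 9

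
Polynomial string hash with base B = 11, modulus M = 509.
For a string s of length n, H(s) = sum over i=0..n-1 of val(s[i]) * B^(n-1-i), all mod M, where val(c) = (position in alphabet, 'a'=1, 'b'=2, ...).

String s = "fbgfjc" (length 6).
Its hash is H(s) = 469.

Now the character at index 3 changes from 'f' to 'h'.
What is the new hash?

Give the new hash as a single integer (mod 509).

val('f') = 6, val('h') = 8
Position k = 3, exponent = n-1-k = 2
B^2 mod M = 11^2 mod 509 = 121
Delta = (8 - 6) * 121 mod 509 = 242
New hash = (469 + 242) mod 509 = 202

Answer: 202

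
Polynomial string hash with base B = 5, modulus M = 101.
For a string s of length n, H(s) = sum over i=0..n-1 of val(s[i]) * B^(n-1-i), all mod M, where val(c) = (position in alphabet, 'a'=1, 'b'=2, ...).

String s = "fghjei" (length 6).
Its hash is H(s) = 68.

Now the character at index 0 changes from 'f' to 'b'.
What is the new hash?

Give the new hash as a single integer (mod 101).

Answer: 92

Derivation:
val('f') = 6, val('b') = 2
Position k = 0, exponent = n-1-k = 5
B^5 mod M = 5^5 mod 101 = 95
Delta = (2 - 6) * 95 mod 101 = 24
New hash = (68 + 24) mod 101 = 92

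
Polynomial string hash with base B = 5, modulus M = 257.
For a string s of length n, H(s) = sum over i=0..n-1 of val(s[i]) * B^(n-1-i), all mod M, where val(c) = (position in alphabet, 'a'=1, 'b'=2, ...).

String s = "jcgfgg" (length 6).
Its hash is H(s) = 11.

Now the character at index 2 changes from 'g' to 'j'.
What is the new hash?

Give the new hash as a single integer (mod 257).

val('g') = 7, val('j') = 10
Position k = 2, exponent = n-1-k = 3
B^3 mod M = 5^3 mod 257 = 125
Delta = (10 - 7) * 125 mod 257 = 118
New hash = (11 + 118) mod 257 = 129

Answer: 129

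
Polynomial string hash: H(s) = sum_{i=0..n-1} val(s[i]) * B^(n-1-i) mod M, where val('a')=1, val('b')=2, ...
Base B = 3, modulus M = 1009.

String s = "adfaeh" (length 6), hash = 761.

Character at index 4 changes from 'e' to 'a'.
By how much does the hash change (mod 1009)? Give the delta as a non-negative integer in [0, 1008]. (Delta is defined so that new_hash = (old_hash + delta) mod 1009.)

Delta formula: (val(new) - val(old)) * B^(n-1-k) mod M
  val('a') - val('e') = 1 - 5 = -4
  B^(n-1-k) = 3^1 mod 1009 = 3
  Delta = -4 * 3 mod 1009 = 997

Answer: 997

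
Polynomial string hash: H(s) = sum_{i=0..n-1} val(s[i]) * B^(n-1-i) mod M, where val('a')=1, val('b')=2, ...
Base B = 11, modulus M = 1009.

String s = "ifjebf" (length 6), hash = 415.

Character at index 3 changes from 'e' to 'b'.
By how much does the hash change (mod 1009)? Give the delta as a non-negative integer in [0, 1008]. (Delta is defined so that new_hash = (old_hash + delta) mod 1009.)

Answer: 646

Derivation:
Delta formula: (val(new) - val(old)) * B^(n-1-k) mod M
  val('b') - val('e') = 2 - 5 = -3
  B^(n-1-k) = 11^2 mod 1009 = 121
  Delta = -3 * 121 mod 1009 = 646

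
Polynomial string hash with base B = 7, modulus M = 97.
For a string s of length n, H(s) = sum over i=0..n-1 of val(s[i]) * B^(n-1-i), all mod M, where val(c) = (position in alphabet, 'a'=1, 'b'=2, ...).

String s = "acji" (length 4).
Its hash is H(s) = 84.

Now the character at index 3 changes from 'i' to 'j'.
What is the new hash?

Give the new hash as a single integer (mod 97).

Answer: 85

Derivation:
val('i') = 9, val('j') = 10
Position k = 3, exponent = n-1-k = 0
B^0 mod M = 7^0 mod 97 = 1
Delta = (10 - 9) * 1 mod 97 = 1
New hash = (84 + 1) mod 97 = 85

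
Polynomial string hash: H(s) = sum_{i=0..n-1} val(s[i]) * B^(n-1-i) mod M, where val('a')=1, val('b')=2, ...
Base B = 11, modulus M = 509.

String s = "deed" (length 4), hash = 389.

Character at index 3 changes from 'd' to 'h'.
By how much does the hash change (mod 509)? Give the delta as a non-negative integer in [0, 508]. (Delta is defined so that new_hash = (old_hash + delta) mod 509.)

Answer: 4

Derivation:
Delta formula: (val(new) - val(old)) * B^(n-1-k) mod M
  val('h') - val('d') = 8 - 4 = 4
  B^(n-1-k) = 11^0 mod 509 = 1
  Delta = 4 * 1 mod 509 = 4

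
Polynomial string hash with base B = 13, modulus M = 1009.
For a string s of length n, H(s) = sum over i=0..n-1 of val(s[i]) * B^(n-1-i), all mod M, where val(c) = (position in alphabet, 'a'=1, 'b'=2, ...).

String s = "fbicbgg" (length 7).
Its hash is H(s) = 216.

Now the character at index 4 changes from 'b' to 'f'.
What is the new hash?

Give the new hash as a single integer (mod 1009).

val('b') = 2, val('f') = 6
Position k = 4, exponent = n-1-k = 2
B^2 mod M = 13^2 mod 1009 = 169
Delta = (6 - 2) * 169 mod 1009 = 676
New hash = (216 + 676) mod 1009 = 892

Answer: 892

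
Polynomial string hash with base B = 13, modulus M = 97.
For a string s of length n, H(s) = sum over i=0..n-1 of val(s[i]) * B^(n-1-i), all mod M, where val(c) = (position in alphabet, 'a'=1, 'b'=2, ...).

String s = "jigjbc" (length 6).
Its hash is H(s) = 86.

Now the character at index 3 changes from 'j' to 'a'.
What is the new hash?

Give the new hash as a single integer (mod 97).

Answer: 20

Derivation:
val('j') = 10, val('a') = 1
Position k = 3, exponent = n-1-k = 2
B^2 mod M = 13^2 mod 97 = 72
Delta = (1 - 10) * 72 mod 97 = 31
New hash = (86 + 31) mod 97 = 20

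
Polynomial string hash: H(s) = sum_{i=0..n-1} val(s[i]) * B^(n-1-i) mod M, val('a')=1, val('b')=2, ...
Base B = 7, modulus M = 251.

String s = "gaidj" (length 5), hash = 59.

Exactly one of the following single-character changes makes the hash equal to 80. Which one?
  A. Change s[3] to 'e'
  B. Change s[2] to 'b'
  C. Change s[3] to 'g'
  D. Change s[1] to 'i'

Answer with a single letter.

Answer: C

Derivation:
Option A: s[3]='d'->'e', delta=(5-4)*7^1 mod 251 = 7, hash=59+7 mod 251 = 66
Option B: s[2]='i'->'b', delta=(2-9)*7^2 mod 251 = 159, hash=59+159 mod 251 = 218
Option C: s[3]='d'->'g', delta=(7-4)*7^1 mod 251 = 21, hash=59+21 mod 251 = 80 <-- target
Option D: s[1]='a'->'i', delta=(9-1)*7^3 mod 251 = 234, hash=59+234 mod 251 = 42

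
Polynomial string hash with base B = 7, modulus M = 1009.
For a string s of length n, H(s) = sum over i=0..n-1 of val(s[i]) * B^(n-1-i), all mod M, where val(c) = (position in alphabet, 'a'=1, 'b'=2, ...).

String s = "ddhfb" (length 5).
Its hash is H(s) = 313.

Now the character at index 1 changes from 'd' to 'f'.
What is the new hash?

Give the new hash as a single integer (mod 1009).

Answer: 999

Derivation:
val('d') = 4, val('f') = 6
Position k = 1, exponent = n-1-k = 3
B^3 mod M = 7^3 mod 1009 = 343
Delta = (6 - 4) * 343 mod 1009 = 686
New hash = (313 + 686) mod 1009 = 999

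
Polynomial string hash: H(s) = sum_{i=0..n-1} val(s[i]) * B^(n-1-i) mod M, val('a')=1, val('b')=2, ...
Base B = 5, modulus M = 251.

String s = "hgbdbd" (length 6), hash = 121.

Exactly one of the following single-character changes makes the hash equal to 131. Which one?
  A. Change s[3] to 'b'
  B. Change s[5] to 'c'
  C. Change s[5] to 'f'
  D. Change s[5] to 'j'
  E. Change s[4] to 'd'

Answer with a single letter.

Answer: E

Derivation:
Option A: s[3]='d'->'b', delta=(2-4)*5^2 mod 251 = 201, hash=121+201 mod 251 = 71
Option B: s[5]='d'->'c', delta=(3-4)*5^0 mod 251 = 250, hash=121+250 mod 251 = 120
Option C: s[5]='d'->'f', delta=(6-4)*5^0 mod 251 = 2, hash=121+2 mod 251 = 123
Option D: s[5]='d'->'j', delta=(10-4)*5^0 mod 251 = 6, hash=121+6 mod 251 = 127
Option E: s[4]='b'->'d', delta=(4-2)*5^1 mod 251 = 10, hash=121+10 mod 251 = 131 <-- target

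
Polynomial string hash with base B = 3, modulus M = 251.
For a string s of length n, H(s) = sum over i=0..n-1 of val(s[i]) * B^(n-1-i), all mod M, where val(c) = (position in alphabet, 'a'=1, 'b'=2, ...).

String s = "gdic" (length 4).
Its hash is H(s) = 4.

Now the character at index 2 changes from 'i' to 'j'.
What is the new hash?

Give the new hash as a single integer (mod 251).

Answer: 7

Derivation:
val('i') = 9, val('j') = 10
Position k = 2, exponent = n-1-k = 1
B^1 mod M = 3^1 mod 251 = 3
Delta = (10 - 9) * 3 mod 251 = 3
New hash = (4 + 3) mod 251 = 7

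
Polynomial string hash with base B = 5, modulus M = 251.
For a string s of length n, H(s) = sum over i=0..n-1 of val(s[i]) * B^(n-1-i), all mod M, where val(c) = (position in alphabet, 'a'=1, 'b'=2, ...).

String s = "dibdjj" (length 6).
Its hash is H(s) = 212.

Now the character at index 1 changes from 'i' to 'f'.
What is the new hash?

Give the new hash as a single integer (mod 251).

val('i') = 9, val('f') = 6
Position k = 1, exponent = n-1-k = 4
B^4 mod M = 5^4 mod 251 = 123
Delta = (6 - 9) * 123 mod 251 = 133
New hash = (212 + 133) mod 251 = 94

Answer: 94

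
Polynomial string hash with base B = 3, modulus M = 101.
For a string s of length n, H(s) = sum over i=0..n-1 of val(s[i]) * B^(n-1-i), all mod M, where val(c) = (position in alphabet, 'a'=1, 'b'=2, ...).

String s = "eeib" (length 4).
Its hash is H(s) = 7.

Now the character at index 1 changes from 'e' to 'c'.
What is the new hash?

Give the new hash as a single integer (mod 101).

val('e') = 5, val('c') = 3
Position k = 1, exponent = n-1-k = 2
B^2 mod M = 3^2 mod 101 = 9
Delta = (3 - 5) * 9 mod 101 = 83
New hash = (7 + 83) mod 101 = 90

Answer: 90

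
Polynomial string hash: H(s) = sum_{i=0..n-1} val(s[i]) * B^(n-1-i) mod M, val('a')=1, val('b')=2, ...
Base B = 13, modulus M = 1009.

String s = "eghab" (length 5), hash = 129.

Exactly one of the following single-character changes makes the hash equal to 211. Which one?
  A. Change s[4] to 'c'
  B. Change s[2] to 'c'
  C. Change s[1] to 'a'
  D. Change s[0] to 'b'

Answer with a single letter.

Option A: s[4]='b'->'c', delta=(3-2)*13^0 mod 1009 = 1, hash=129+1 mod 1009 = 130
Option B: s[2]='h'->'c', delta=(3-8)*13^2 mod 1009 = 164, hash=129+164 mod 1009 = 293
Option C: s[1]='g'->'a', delta=(1-7)*13^3 mod 1009 = 944, hash=129+944 mod 1009 = 64
Option D: s[0]='e'->'b', delta=(2-5)*13^4 mod 1009 = 82, hash=129+82 mod 1009 = 211 <-- target

Answer: D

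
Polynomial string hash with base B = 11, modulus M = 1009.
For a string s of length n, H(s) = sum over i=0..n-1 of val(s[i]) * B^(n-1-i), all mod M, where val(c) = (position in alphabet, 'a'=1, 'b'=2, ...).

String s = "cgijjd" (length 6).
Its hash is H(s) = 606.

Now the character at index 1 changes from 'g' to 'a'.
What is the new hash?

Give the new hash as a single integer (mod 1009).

Answer: 543

Derivation:
val('g') = 7, val('a') = 1
Position k = 1, exponent = n-1-k = 4
B^4 mod M = 11^4 mod 1009 = 515
Delta = (1 - 7) * 515 mod 1009 = 946
New hash = (606 + 946) mod 1009 = 543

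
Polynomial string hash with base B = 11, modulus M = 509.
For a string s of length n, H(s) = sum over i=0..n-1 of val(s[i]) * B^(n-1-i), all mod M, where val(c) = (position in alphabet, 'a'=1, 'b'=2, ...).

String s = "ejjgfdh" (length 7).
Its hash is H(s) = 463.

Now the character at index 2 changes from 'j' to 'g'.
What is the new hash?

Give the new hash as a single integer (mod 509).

Answer: 314

Derivation:
val('j') = 10, val('g') = 7
Position k = 2, exponent = n-1-k = 4
B^4 mod M = 11^4 mod 509 = 389
Delta = (7 - 10) * 389 mod 509 = 360
New hash = (463 + 360) mod 509 = 314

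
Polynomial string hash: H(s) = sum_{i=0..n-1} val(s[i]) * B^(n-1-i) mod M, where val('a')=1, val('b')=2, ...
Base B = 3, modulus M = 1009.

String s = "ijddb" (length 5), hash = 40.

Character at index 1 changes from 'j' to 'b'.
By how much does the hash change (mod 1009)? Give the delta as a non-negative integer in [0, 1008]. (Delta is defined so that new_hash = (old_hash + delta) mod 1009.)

Delta formula: (val(new) - val(old)) * B^(n-1-k) mod M
  val('b') - val('j') = 2 - 10 = -8
  B^(n-1-k) = 3^3 mod 1009 = 27
  Delta = -8 * 27 mod 1009 = 793

Answer: 793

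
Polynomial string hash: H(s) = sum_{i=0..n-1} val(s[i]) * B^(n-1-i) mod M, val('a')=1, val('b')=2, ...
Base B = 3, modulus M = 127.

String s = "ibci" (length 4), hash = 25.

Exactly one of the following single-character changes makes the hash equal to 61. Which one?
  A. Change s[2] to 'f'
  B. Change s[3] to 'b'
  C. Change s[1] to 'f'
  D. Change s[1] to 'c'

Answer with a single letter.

Answer: C

Derivation:
Option A: s[2]='c'->'f', delta=(6-3)*3^1 mod 127 = 9, hash=25+9 mod 127 = 34
Option B: s[3]='i'->'b', delta=(2-9)*3^0 mod 127 = 120, hash=25+120 mod 127 = 18
Option C: s[1]='b'->'f', delta=(6-2)*3^2 mod 127 = 36, hash=25+36 mod 127 = 61 <-- target
Option D: s[1]='b'->'c', delta=(3-2)*3^2 mod 127 = 9, hash=25+9 mod 127 = 34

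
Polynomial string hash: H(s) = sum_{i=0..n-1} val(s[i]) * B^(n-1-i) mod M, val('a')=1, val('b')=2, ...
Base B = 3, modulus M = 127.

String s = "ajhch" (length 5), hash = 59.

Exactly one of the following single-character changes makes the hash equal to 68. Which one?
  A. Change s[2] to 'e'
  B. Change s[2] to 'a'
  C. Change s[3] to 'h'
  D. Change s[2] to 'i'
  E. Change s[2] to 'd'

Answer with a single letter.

Option A: s[2]='h'->'e', delta=(5-8)*3^2 mod 127 = 100, hash=59+100 mod 127 = 32
Option B: s[2]='h'->'a', delta=(1-8)*3^2 mod 127 = 64, hash=59+64 mod 127 = 123
Option C: s[3]='c'->'h', delta=(8-3)*3^1 mod 127 = 15, hash=59+15 mod 127 = 74
Option D: s[2]='h'->'i', delta=(9-8)*3^2 mod 127 = 9, hash=59+9 mod 127 = 68 <-- target
Option E: s[2]='h'->'d', delta=(4-8)*3^2 mod 127 = 91, hash=59+91 mod 127 = 23

Answer: D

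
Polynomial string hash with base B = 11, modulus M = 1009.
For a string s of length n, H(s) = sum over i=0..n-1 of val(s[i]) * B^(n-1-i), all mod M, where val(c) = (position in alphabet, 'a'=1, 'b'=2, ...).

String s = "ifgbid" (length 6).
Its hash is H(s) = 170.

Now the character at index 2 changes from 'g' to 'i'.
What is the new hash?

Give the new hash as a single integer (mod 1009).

Answer: 814

Derivation:
val('g') = 7, val('i') = 9
Position k = 2, exponent = n-1-k = 3
B^3 mod M = 11^3 mod 1009 = 322
Delta = (9 - 7) * 322 mod 1009 = 644
New hash = (170 + 644) mod 1009 = 814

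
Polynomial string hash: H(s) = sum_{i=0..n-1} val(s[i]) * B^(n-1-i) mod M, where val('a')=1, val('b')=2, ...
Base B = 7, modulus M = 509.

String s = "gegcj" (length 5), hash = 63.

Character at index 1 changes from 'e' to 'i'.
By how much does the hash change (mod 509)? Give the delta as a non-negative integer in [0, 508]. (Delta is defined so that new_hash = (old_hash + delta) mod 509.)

Delta formula: (val(new) - val(old)) * B^(n-1-k) mod M
  val('i') - val('e') = 9 - 5 = 4
  B^(n-1-k) = 7^3 mod 509 = 343
  Delta = 4 * 343 mod 509 = 354

Answer: 354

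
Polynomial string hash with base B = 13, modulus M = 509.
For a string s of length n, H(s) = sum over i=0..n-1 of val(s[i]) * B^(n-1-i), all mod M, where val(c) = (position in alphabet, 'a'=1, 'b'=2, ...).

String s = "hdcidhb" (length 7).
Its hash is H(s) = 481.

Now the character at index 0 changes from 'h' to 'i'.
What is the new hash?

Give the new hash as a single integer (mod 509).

val('h') = 8, val('i') = 9
Position k = 0, exponent = n-1-k = 6
B^6 mod M = 13^6 mod 509 = 471
Delta = (9 - 8) * 471 mod 509 = 471
New hash = (481 + 471) mod 509 = 443

Answer: 443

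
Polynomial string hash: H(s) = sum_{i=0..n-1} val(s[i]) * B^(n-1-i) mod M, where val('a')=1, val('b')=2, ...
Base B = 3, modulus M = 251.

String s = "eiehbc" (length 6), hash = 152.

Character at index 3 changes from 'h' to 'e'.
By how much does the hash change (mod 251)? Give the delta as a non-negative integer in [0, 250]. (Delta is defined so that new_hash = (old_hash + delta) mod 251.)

Answer: 224

Derivation:
Delta formula: (val(new) - val(old)) * B^(n-1-k) mod M
  val('e') - val('h') = 5 - 8 = -3
  B^(n-1-k) = 3^2 mod 251 = 9
  Delta = -3 * 9 mod 251 = 224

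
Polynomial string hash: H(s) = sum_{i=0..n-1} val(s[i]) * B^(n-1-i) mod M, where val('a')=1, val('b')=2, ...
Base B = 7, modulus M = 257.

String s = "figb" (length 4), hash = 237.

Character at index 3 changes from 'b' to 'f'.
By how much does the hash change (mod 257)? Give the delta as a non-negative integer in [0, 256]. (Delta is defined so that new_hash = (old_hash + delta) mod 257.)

Delta formula: (val(new) - val(old)) * B^(n-1-k) mod M
  val('f') - val('b') = 6 - 2 = 4
  B^(n-1-k) = 7^0 mod 257 = 1
  Delta = 4 * 1 mod 257 = 4

Answer: 4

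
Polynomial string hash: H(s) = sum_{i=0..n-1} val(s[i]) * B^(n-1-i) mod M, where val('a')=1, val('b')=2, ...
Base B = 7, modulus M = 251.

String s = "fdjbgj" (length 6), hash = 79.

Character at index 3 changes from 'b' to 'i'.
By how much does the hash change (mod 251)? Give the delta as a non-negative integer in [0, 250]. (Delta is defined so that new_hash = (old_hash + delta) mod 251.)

Delta formula: (val(new) - val(old)) * B^(n-1-k) mod M
  val('i') - val('b') = 9 - 2 = 7
  B^(n-1-k) = 7^2 mod 251 = 49
  Delta = 7 * 49 mod 251 = 92

Answer: 92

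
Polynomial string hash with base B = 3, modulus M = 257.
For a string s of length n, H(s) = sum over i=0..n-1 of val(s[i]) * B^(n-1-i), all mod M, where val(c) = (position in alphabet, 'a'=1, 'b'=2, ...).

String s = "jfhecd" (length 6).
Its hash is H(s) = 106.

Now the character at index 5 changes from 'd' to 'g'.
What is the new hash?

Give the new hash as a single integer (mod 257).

Answer: 109

Derivation:
val('d') = 4, val('g') = 7
Position k = 5, exponent = n-1-k = 0
B^0 mod M = 3^0 mod 257 = 1
Delta = (7 - 4) * 1 mod 257 = 3
New hash = (106 + 3) mod 257 = 109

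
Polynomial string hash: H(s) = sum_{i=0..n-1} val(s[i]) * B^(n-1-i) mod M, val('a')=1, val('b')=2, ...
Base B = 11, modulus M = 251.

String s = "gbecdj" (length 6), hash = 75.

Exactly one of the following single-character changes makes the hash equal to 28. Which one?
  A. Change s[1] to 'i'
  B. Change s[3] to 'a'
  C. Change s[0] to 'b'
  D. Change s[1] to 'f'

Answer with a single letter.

Answer: C

Derivation:
Option A: s[1]='b'->'i', delta=(9-2)*11^4 mod 251 = 79, hash=75+79 mod 251 = 154
Option B: s[3]='c'->'a', delta=(1-3)*11^2 mod 251 = 9, hash=75+9 mod 251 = 84
Option C: s[0]='g'->'b', delta=(2-7)*11^5 mod 251 = 204, hash=75+204 mod 251 = 28 <-- target
Option D: s[1]='b'->'f', delta=(6-2)*11^4 mod 251 = 81, hash=75+81 mod 251 = 156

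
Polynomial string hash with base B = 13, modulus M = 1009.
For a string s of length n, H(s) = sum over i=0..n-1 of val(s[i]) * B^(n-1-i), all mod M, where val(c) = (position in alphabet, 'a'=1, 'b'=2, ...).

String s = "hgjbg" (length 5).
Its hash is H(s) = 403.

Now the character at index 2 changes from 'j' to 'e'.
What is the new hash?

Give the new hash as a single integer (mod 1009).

val('j') = 10, val('e') = 5
Position k = 2, exponent = n-1-k = 2
B^2 mod M = 13^2 mod 1009 = 169
Delta = (5 - 10) * 169 mod 1009 = 164
New hash = (403 + 164) mod 1009 = 567

Answer: 567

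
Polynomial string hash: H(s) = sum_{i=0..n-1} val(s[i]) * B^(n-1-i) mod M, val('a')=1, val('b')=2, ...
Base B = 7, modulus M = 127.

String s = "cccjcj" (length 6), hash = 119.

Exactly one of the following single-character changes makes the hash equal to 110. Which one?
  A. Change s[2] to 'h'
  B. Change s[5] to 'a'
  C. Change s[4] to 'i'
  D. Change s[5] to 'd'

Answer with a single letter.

Answer: B

Derivation:
Option A: s[2]='c'->'h', delta=(8-3)*7^3 mod 127 = 64, hash=119+64 mod 127 = 56
Option B: s[5]='j'->'a', delta=(1-10)*7^0 mod 127 = 118, hash=119+118 mod 127 = 110 <-- target
Option C: s[4]='c'->'i', delta=(9-3)*7^1 mod 127 = 42, hash=119+42 mod 127 = 34
Option D: s[5]='j'->'d', delta=(4-10)*7^0 mod 127 = 121, hash=119+121 mod 127 = 113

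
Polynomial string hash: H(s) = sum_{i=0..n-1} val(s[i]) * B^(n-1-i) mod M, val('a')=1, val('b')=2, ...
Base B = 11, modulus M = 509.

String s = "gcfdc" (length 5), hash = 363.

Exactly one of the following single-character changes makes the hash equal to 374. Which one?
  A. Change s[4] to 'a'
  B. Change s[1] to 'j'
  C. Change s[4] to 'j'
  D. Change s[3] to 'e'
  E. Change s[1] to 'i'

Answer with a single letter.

Answer: D

Derivation:
Option A: s[4]='c'->'a', delta=(1-3)*11^0 mod 509 = 507, hash=363+507 mod 509 = 361
Option B: s[1]='c'->'j', delta=(10-3)*11^3 mod 509 = 155, hash=363+155 mod 509 = 9
Option C: s[4]='c'->'j', delta=(10-3)*11^0 mod 509 = 7, hash=363+7 mod 509 = 370
Option D: s[3]='d'->'e', delta=(5-4)*11^1 mod 509 = 11, hash=363+11 mod 509 = 374 <-- target
Option E: s[1]='c'->'i', delta=(9-3)*11^3 mod 509 = 351, hash=363+351 mod 509 = 205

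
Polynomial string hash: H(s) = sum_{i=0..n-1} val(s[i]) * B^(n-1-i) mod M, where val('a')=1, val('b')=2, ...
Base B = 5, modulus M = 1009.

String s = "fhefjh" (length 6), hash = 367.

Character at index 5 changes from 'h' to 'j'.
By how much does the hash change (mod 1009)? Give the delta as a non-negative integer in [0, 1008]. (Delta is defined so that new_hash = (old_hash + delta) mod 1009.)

Answer: 2

Derivation:
Delta formula: (val(new) - val(old)) * B^(n-1-k) mod M
  val('j') - val('h') = 10 - 8 = 2
  B^(n-1-k) = 5^0 mod 1009 = 1
  Delta = 2 * 1 mod 1009 = 2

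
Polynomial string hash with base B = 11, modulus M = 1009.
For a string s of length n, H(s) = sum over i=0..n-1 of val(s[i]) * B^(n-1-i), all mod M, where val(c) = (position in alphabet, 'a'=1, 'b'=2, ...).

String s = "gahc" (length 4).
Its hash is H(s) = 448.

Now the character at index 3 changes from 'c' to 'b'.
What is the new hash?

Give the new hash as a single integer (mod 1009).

Answer: 447

Derivation:
val('c') = 3, val('b') = 2
Position k = 3, exponent = n-1-k = 0
B^0 mod M = 11^0 mod 1009 = 1
Delta = (2 - 3) * 1 mod 1009 = 1008
New hash = (448 + 1008) mod 1009 = 447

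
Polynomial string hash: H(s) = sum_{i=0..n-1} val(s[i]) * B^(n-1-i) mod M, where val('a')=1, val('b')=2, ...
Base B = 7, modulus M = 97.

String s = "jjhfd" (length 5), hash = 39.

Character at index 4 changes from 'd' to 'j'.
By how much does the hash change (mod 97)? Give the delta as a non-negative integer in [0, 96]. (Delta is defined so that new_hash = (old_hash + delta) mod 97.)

Delta formula: (val(new) - val(old)) * B^(n-1-k) mod M
  val('j') - val('d') = 10 - 4 = 6
  B^(n-1-k) = 7^0 mod 97 = 1
  Delta = 6 * 1 mod 97 = 6

Answer: 6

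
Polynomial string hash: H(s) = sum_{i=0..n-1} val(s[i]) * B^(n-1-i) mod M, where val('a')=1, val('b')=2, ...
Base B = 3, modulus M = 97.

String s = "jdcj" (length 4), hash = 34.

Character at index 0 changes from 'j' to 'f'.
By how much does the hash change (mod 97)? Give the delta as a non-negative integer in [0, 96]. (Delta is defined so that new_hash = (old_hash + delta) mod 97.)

Answer: 86

Derivation:
Delta formula: (val(new) - val(old)) * B^(n-1-k) mod M
  val('f') - val('j') = 6 - 10 = -4
  B^(n-1-k) = 3^3 mod 97 = 27
  Delta = -4 * 27 mod 97 = 86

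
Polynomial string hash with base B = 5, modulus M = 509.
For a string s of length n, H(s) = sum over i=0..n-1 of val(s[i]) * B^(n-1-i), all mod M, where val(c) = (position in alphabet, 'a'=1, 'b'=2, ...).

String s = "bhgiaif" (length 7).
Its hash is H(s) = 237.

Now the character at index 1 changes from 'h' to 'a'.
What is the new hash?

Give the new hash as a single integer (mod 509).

Answer: 249

Derivation:
val('h') = 8, val('a') = 1
Position k = 1, exponent = n-1-k = 5
B^5 mod M = 5^5 mod 509 = 71
Delta = (1 - 8) * 71 mod 509 = 12
New hash = (237 + 12) mod 509 = 249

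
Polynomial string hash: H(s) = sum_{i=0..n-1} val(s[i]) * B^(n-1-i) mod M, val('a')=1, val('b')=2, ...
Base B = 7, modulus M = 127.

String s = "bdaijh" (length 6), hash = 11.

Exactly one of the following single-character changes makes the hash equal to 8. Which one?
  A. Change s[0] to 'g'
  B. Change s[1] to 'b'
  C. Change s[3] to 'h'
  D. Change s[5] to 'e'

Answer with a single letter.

Answer: D

Derivation:
Option A: s[0]='b'->'g', delta=(7-2)*7^5 mod 127 = 88, hash=11+88 mod 127 = 99
Option B: s[1]='d'->'b', delta=(2-4)*7^4 mod 127 = 24, hash=11+24 mod 127 = 35
Option C: s[3]='i'->'h', delta=(8-9)*7^2 mod 127 = 78, hash=11+78 mod 127 = 89
Option D: s[5]='h'->'e', delta=(5-8)*7^0 mod 127 = 124, hash=11+124 mod 127 = 8 <-- target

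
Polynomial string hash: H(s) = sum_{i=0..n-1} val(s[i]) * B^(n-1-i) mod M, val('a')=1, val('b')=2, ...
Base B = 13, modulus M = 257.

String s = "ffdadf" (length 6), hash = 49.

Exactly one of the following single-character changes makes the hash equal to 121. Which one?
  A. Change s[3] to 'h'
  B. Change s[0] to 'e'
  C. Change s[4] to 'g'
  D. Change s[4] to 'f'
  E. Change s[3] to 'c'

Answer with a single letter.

Answer: B

Derivation:
Option A: s[3]='a'->'h', delta=(8-1)*13^2 mod 257 = 155, hash=49+155 mod 257 = 204
Option B: s[0]='f'->'e', delta=(5-6)*13^5 mod 257 = 72, hash=49+72 mod 257 = 121 <-- target
Option C: s[4]='d'->'g', delta=(7-4)*13^1 mod 257 = 39, hash=49+39 mod 257 = 88
Option D: s[4]='d'->'f', delta=(6-4)*13^1 mod 257 = 26, hash=49+26 mod 257 = 75
Option E: s[3]='a'->'c', delta=(3-1)*13^2 mod 257 = 81, hash=49+81 mod 257 = 130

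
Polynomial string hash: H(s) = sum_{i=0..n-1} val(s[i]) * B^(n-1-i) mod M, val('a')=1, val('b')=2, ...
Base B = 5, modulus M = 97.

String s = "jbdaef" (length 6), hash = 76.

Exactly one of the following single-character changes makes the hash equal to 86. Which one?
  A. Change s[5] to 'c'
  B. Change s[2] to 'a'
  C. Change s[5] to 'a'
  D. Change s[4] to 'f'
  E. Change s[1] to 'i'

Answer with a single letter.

Option A: s[5]='f'->'c', delta=(3-6)*5^0 mod 97 = 94, hash=76+94 mod 97 = 73
Option B: s[2]='d'->'a', delta=(1-4)*5^3 mod 97 = 13, hash=76+13 mod 97 = 89
Option C: s[5]='f'->'a', delta=(1-6)*5^0 mod 97 = 92, hash=76+92 mod 97 = 71
Option D: s[4]='e'->'f', delta=(6-5)*5^1 mod 97 = 5, hash=76+5 mod 97 = 81
Option E: s[1]='b'->'i', delta=(9-2)*5^4 mod 97 = 10, hash=76+10 mod 97 = 86 <-- target

Answer: E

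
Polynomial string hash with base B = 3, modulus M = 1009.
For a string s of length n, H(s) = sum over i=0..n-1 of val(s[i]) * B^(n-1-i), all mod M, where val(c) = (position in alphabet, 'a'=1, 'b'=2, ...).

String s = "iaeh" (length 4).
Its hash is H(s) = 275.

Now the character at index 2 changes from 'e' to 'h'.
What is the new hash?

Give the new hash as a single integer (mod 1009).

val('e') = 5, val('h') = 8
Position k = 2, exponent = n-1-k = 1
B^1 mod M = 3^1 mod 1009 = 3
Delta = (8 - 5) * 3 mod 1009 = 9
New hash = (275 + 9) mod 1009 = 284

Answer: 284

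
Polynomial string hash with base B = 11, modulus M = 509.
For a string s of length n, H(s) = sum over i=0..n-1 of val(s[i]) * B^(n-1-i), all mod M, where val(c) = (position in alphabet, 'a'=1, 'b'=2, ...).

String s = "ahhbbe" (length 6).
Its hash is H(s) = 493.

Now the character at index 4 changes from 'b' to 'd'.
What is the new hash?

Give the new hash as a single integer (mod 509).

val('b') = 2, val('d') = 4
Position k = 4, exponent = n-1-k = 1
B^1 mod M = 11^1 mod 509 = 11
Delta = (4 - 2) * 11 mod 509 = 22
New hash = (493 + 22) mod 509 = 6

Answer: 6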